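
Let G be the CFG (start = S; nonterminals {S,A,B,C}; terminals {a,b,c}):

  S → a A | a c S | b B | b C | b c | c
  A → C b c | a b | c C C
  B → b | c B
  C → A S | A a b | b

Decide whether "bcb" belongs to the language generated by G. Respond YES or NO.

CNF form of G:
  S -> T0 B | T0 C | T0 T1 | T2 A | T2 X6 | c
  A -> C X3 | T1 X4 | T2 T0
  B -> T1 B | b
  C -> A S | A X5 | b
  T0 -> b
  T1 -> c
  T2 -> a
  X3 -> T0 T1
  X4 -> C C
  X5 -> T2 T0
  X6 -> T1 S

CYK fill:
  [0..0]={B,C,T0}  "b"  orig:{B,C}
  [1..1]={S,T1}  "c"  orig:{S}
  [2..2]={B,C,T0}  "b"  orig:{B,C}
  [0..1]={S,X3}  "bc"  orig:{S}
  [1..2]={B}  "cb"
  [0..2]={S}  "bcb"

S ∈ T[0,2] ⇒ YES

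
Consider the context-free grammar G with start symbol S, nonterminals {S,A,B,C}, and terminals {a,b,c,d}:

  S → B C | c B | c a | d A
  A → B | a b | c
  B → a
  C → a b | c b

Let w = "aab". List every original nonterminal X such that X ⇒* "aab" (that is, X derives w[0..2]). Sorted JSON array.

CNF form of G:
  S -> B C | T2 B | T2 T0 | T3 A
  A -> T0 T1 | a | c
  B -> a
  C -> T0 T1 | T2 T1
  T0 -> a
  T1 -> b
  T2 -> c
  T3 -> d

Fill CYK table bottom-up — only the sub-triangle for w[0..2]:
  cell(0,0) a: {A,B,T0}  orig:{A,B}
  cell(1,1) a: {A,B,T0}  orig:{A,B}
  cell(2,2) b: {T1}  orig:{}
  cell(0,1) aa: ∅
  cell(1,2) ab: {A,C}
  cell(0,2) aab: {S}

Original NTs in T[0,2] deriving "aab": ["S"]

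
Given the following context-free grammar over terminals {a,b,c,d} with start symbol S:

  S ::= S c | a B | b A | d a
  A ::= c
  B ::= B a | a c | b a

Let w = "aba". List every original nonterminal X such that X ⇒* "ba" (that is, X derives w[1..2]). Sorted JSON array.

Convert to CNF:
  S -> S T1 | T0 B | T2 A | T3 T0
  A -> c
  B -> B T0 | T0 T1 | T2 T0
  T0 -> a
  T1 -> c
  T2 -> b
  T3 -> d

CYK table (by increasing span) — only the sub-triangle for w[1..2]:
  [1..1]={T2}  "b"  orig:{}
  [2..2]={T0}  "a"  orig:{}
  [1..2]={B}  "ba"

Original NTs in T[1,2] deriving "ba": ["B"]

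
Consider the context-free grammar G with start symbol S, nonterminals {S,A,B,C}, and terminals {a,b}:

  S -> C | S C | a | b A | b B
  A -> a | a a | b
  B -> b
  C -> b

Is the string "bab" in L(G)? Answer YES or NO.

CNF form of G:
  S -> S C | T1 A | T1 B | a | b
  A -> T0 T0 | a | b
  B -> b
  C -> b
  T0 -> a
  T1 -> b

CYK fill:
  [0..0]={A,B,C,S,T1}  "b"  orig:{A,B,C,S}
  [1..1]={A,S,T0}  "a"  orig:{A,S}
  [2..2]={A,B,C,S,T1}  "b"  orig:{A,B,C,S}
  [0..1]={S}  "ba"
  [1..2]={S}  "ab"
  [0..2]={S}  "bab"

S ∈ T[0,2] ⇒ YES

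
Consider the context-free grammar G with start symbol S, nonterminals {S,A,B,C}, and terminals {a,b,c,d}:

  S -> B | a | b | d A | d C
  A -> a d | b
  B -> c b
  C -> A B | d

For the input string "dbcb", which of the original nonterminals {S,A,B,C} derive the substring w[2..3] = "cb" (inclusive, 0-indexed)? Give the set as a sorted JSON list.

Convert to CNF:
  S -> T1 A | T1 C | T2 T3 | a | b
  A -> T0 T1 | b
  B -> T2 T3
  C -> A B | d
  T0 -> a
  T1 -> d
  T2 -> c
  T3 -> b

CYK table (by increasing span) — only the sub-triangle for w[2..3]:
  T[2,2] 'c' = {T2}  orig:{}
  T[3,3] 'b' = {A,S,T3}  orig:{A,S}
  T[2,3] 'cb' = {B,S}

Original NTs in T[2,3] deriving "cb": ["B", "S"]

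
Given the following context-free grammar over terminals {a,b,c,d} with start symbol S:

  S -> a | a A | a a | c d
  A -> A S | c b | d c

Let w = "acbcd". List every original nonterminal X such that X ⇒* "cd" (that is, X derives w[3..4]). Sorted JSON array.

CNF form of G:
  S -> T0 T2 | T3 A | T3 T3 | a
  A -> A S | T0 T1 | T2 T0
  T0 -> c
  T1 -> b
  T2 -> d
  T3 -> a

CYK fill — only the sub-triangle for w[3..4]:
  [3..3]={T0}  "c"  orig:{}
  [4..4]={T2}  "d"  orig:{}
  [3..4]={S}  "cd"

Original NTs in T[3,4] deriving "cd": ["S"]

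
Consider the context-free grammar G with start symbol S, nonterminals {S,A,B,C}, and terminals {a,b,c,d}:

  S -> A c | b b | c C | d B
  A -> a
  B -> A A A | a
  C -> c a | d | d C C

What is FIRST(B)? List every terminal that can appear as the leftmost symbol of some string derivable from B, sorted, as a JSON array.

FIRST sets, iterate to fixpoint:
[1]
  A via A→a: +{a}
  B via B→A A A: +{a}
  C via C→c a: +{c}
  C via C→d: +{d}
  S via S→A c: +{a}
  S via S→b b: +{b}
  S via S→c C: +{c}
  S via S→d B: +{d}
  FIRST[S]={a,b,c,d}  FIRST[A]={a}  FIRST[B]={a}  FIRST[C]={c,d}
[2] (stable)
  FIRST[S]={a,b,c,d}  FIRST[A]={a}  FIRST[B]={a}  FIRST[C]={c,d}

FIRST(B) = ["a"]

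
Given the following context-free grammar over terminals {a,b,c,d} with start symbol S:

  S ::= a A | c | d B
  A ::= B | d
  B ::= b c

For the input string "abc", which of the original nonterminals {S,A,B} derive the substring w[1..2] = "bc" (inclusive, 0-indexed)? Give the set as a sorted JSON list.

Convert to CNF:
  S -> T2 A | T3 B | c
  A -> T0 T1 | d
  B -> T0 T1
  T0 -> b
  T1 -> c
  T2 -> a
  T3 -> d

CYK fill, restricted to cells inside w[1..2]:
  T[1,1] 'b' = {T0}  orig:{}
  T[2,2] 'c' = {S,T1}  orig:{S}
  T[1,2] 'bc' = {A,B}

Original NTs in T[1,2] deriving "bc": ["A", "B"]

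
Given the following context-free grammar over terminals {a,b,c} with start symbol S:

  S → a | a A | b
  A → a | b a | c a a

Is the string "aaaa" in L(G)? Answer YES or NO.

CNF form of G:
  S -> T1 A | a | b
  A -> T0 T1 | T2 X3 | a
  T0 -> b
  T1 -> a
  T2 -> c
  X3 -> T1 T1

CYK table (by increasing span):
  cell(0,0) a: {A,S,T1}  orig:{A,S}
  cell(1,1) a: {A,S,T1}  orig:{A,S}
  cell(2,2) a: {A,S,T1}  orig:{A,S}
  cell(3,3) a: {A,S,T1}  orig:{A,S}
  cell(0,1) aa: {S,X3}  orig:{S}
  cell(1,2) aa: {S,X3}  orig:{S}
  cell(2,3) aa: {S,X3}  orig:{S}
  cell(0,2) aaa: ∅
  cell(1,3) aaa: ∅
  cell(0,3) aaaa: ∅

S ∉ T[0,3] ⇒ NO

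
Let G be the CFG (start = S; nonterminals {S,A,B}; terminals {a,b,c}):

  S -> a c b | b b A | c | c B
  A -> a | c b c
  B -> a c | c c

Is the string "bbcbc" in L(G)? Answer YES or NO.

CNF form of G:
  S -> T0 B | T1 X5 | T2 X4 | c
  A -> T0 X3 | a
  B -> T0 T0 | T2 T0
  T0 -> c
  T1 -> b
  T2 -> a
  X3 -> T1 T0
  X4 -> T0 T1
  X5 -> T1 A

Fill CYK table bottom-up:
  T[0,0] 'b' = {T1}  orig:{}
  T[1,1] 'b' = {T1}  orig:{}
  T[2,2] 'c' = {S,T0}  orig:{S}
  T[3,3] 'b' = {T1}  orig:{}
  T[4,4] 'c' = {S,T0}  orig:{S}
  T[0,1] 'bb' = ∅
  T[1,2] 'bc' = {X3}  orig:{}
  T[2,3] 'cb' = {X4}  orig:{}
  T[3,4] 'bc' = {X3}  orig:{}
  T[0,2] 'bbc' = ∅
  T[1,3] 'bcb' = ∅
  T[2,4] 'cbc' = {A}
  T[0,3] 'bbcb' = ∅
  T[1,4] 'bcbc' = {X5}  orig:{}
  T[0,4] 'bbcbc' = {S}

S ∈ T[0,4] ⇒ YES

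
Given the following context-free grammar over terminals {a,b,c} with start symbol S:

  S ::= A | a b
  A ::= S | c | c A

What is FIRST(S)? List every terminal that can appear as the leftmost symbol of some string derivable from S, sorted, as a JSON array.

FIRST sets, iterate to fixpoint:
pass 1:
  A via A→c: +{c}
  S via S→A: +{c}
  S via S→a b: +{a}
  FIRST[S]={a,c}  FIRST[A]={c}
pass 2:
  A via A→S: +{a}
  FIRST[S]={a,c}  FIRST[A]={a,c}
pass 3: (stable)
  FIRST[S]={a,c}  FIRST[A]={a,c}

FIRST(S) = ["a", "c"]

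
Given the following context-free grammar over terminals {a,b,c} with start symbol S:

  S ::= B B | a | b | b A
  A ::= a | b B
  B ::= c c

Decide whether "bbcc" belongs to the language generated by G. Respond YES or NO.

Convert to CNF:
  S -> B B | T0 A | a | b
  A -> T0 B | a
  B -> T1 T1
  T0 -> b
  T1 -> c

CYK fill:
  [0..0]={S,T0}  "b"  orig:{S}
  [1..1]={S,T0}  "b"  orig:{S}
  [2..2]={T1}  "c"  orig:{}
  [3..3]={T1}  "c"  orig:{}
  [0..1]=∅  "bb"
  [1..2]=∅  "bc"
  [2..3]={B}  "cc"
  [0..2]=∅  "bbc"
  [1..3]={A}  "bcc"
  [0..3]={S}  "bbcc"

S ∈ T[0,3] ⇒ YES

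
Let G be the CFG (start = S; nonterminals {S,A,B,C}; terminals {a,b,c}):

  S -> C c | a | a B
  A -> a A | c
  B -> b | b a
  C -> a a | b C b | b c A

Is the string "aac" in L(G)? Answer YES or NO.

CNF form of G:
  S -> C T2 | T0 B | a
  A -> T0 A | c
  B -> T1 T0 | b
  C -> T0 T0 | T1 X3 | T1 X4
  T0 -> a
  T1 -> b
  T2 -> c
  X3 -> C T1
  X4 -> T2 A

CYK table (by increasing span):
  cell(0,0) a: {S,T0}  orig:{S}
  cell(1,1) a: {S,T0}  orig:{S}
  cell(2,2) c: {A,T2}  orig:{A}
  cell(0,1) aa: {C}
  cell(1,2) ac: {A}
  cell(0,2) aac: {A,S}

S ∈ T[0,2] ⇒ YES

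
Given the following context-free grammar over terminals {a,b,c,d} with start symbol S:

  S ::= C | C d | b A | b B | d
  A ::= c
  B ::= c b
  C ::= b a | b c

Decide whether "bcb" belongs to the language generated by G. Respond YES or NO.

Convert to CNF:
  S -> C T3 | T1 A | T1 B | T1 T0 | T1 T2 | d
  A -> c
  B -> T0 T1
  C -> T1 T0 | T1 T2
  T0 -> c
  T1 -> b
  T2 -> a
  T3 -> d

CYK fill:
  cell(0,0) b: {T1}  orig:{}
  cell(1,1) c: {A,T0}  orig:{A}
  cell(2,2) b: {T1}  orig:{}
  cell(0,1) bc: {C,S}
  cell(1,2) cb: {B}
  cell(0,2) bcb: {S}

S ∈ T[0,2] ⇒ YES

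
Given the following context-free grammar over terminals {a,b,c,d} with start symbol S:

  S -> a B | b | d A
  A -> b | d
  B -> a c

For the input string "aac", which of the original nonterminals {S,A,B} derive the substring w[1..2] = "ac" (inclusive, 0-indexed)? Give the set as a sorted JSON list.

Convert to CNF:
  S -> T0 B | T2 A | b
  A -> b | d
  B -> T0 T1
  T0 -> a
  T1 -> c
  T2 -> d

CYK table (by increasing span) (cells [i..j] with 1 ≤ i ≤ j ≤ 2 only):
  cell(1,1) a: {T0}  orig:{}
  cell(2,2) c: {T1}  orig:{}
  cell(1,2) ac: {B}

Original NTs in T[1,2] deriving "ac": ["B"]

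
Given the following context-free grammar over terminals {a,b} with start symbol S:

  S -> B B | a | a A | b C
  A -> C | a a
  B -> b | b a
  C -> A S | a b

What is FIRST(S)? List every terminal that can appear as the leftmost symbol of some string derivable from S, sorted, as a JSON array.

FIRST iteration:
iter 1:
  A via A→a a: +{a}
  B via B→b: +{b}
  C via C→A S: +{a}
  S via S→B B: +{b}
  S via S→a: +{a}
  FIRST(S)={a,b}  FIRST(A)={a}  FIRST(B)={b}  FIRST(C)={a}
iter 2: (stable)
  FIRST(S)={a,b}  FIRST(A)={a}  FIRST(B)={b}  FIRST(C)={a}

FIRST(S) = ["a", "b"]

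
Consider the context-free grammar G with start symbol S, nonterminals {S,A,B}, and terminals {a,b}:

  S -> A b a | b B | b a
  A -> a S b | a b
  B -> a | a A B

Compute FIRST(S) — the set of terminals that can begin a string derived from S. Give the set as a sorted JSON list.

Compute FIRST by fixpoint:
[1]
  A via A→a S b: +{a}
  B via B→a: +{a}
  S via S→A b a: +{a}
  S via S→b B: +{b}
  FIRST[S]={a,b}  FIRST[A]={a}  FIRST[B]={a}
[2] (no change)
  FIRST[S]={a,b}  FIRST[A]={a}  FIRST[B]={a}

FIRST(S) = ["a", "b"]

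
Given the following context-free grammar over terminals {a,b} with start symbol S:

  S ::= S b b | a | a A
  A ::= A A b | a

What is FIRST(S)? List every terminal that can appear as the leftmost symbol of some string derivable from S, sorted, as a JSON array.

FIRST sets, iterate to fixpoint:
round 1:
  A via A→a: +{a}
  S via S→a: +{a}
  S: {a}  A: {a}
round 2: — fixpoint
  S: {a}  A: {a}

FIRST(S) = ["a"]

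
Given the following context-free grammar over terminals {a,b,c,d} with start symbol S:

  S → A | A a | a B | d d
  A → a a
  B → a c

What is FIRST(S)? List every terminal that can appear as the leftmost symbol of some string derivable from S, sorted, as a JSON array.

FIRST sets, iterate to fixpoint:
iter 1:
  A via A→a a: +{a}
  B via B→a c: +{a}
  S via S→A: +{a}
  S via S→d d: +{d}
  FIRST[S]={a,d}  FIRST[A]={a}  FIRST[B]={a}
iter 2: (stable)
  FIRST[S]={a,d}  FIRST[A]={a}  FIRST[B]={a}

FIRST(S) = ["a", "d"]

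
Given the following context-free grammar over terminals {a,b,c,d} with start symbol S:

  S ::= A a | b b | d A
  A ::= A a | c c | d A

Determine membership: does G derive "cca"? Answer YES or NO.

Convert to CNF:
  S -> A T0 | T2 A | T3 T3
  A -> A T0 | T1 T1 | T2 A
  T0 -> a
  T1 -> c
  T2 -> d
  T3 -> b

CYK fill:
  T[0,0] 'c' = {T1}  orig:{}
  T[1,1] 'c' = {T1}  orig:{}
  T[2,2] 'a' = {T0}  orig:{}
  T[0,1] 'cc' = {A}
  T[1,2] 'ca' = ∅
  T[0,2] 'cca' = {A,S}

S ∈ T[0,2] ⇒ YES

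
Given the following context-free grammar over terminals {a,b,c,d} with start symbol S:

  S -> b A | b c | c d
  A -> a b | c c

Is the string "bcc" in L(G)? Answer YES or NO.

CNF form of G:
  S -> T1 A | T1 T2 | T2 T3
  A -> T0 T1 | T2 T2
  T0 -> a
  T1 -> b
  T2 -> c
  T3 -> d

CYK fill:
  T[0,0] 'b' = {T1}  orig:{}
  T[1,1] 'c' = {T2}  orig:{}
  T[2,2] 'c' = {T2}  orig:{}
  T[0,1] 'bc' = {S}
  T[1,2] 'cc' = {A}
  T[0,2] 'bcc' = {S}

S ∈ T[0,2] ⇒ YES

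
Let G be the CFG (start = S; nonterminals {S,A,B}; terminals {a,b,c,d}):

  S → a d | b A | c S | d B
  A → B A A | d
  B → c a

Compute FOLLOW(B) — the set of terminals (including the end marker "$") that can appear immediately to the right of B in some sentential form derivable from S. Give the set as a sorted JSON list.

FIRST sets, iterate to fixpoint:
[1]
  A via A→d: +{d}
  B via B→c a: +{c}
  S via S→a d: +{a}
  S via S→b A: +{b}
  S via S→c S: +{c}
  S via S→d B: +{d}
  S: {a,b,c,d}  A: {d}  B: {c}
[2]
  A via A→B A A: +{c}
  S: {a,b,c,d}  A: {c,d}  B: {c}
[3] done
  S: {a,b,c,d}  A: {c,d}  B: {c}

Compute FOLLOW by fixpoint:
initialize: $ ∈ FOLLOW(S)
[1]
  A→B A A: FOLLOW(B) ⊇ FIRST(A) = {c,d}; new: +{c,d}
  A→B A A: FOLLOW(A) ⊇ FIRST(A) = {c,d}; new: +{c,d}
  S→b A: FOLLOW(A) ⊇ FOLLOW(S) ⊇ {$}; new: +{$}
  S→d B: FOLLOW(B) ⊇ FOLLOW(S) ⊇ {$}; new: +{$}
  S: {$}  A: {$,c,d}  B: {$,c,d}
[2] — fixpoint
  S: {$}  A: {$,c,d}  B: {$,c,d}

FOLLOW(B) = ["$", "c", "d"]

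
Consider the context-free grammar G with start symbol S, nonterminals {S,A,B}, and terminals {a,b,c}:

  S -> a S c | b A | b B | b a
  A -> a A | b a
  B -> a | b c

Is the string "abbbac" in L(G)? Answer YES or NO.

Convert to CNF:
  S -> T0 X3 | T1 A | T1 B | T1 T0
  A -> T0 A | T1 T0
  B -> T1 T2 | a
  T0 -> a
  T1 -> b
  T2 -> c
  X3 -> S T2

CYK fill:
  [0..0]={B,T0}  "a"  orig:{B}
  [1..1]={T1}  "b"  orig:{}
  [2..2]={T1}  "b"  orig:{}
  [3..3]={T1}  "b"  orig:{}
  [4..4]={B,T0}  "a"  orig:{B}
  [5..5]={T2}  "c"  orig:{}
  [0..1]=∅  "ab"
  [1..2]=∅  "bb"
  [2..3]=∅  "bb"
  [3..4]={A,S}  "ba"
  [4..5]=∅  "ac"
  [0..2]=∅  "abb"
  [1..3]=∅  "bbb"
  [2..4]={S}  "bba"
  [3..5]={X3}  "bac"  orig:{}
  [0..3]=∅  "abbb"
  [1..4]=∅  "bbba"
  [2..5]={X3}  "bbac"  orig:{}
  [0..4]=∅  "abbba"
  [1..5]=∅  "bbbac"
  [0..5]=∅  "abbbac"

S ∉ T[0,5] ⇒ NO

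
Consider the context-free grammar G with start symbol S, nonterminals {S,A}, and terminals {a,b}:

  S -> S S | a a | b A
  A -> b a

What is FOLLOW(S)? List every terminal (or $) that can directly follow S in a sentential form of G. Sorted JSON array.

FIRST iteration:
[1]
  A via A→b a: +{b}
  S via S→a a: +{a}
  S via S→b A: +{b}
  FIRST(S)={a,b}  FIRST(A)={b}
[2] done
  FIRST(S)={a,b}  FIRST(A)={b}

FOLLOW sets:
initialize: $ ∈ FOLLOW(S)
iter 1:
  S→S S: FOLLOW(S) ⊇ FIRST(S) = {a,b}; new: +{a,b}
  S→b A: FOLLOW(A) ⊇ FOLLOW(S) ⊇ {$,a,b}; new: +{$,a,b}
  FOLLOW[S]={$,a,b}  FOLLOW[A]={$,a,b}
iter 2: — fixpoint
  FOLLOW[S]={$,a,b}  FOLLOW[A]={$,a,b}

FOLLOW(S) = ["$", "a", "b"]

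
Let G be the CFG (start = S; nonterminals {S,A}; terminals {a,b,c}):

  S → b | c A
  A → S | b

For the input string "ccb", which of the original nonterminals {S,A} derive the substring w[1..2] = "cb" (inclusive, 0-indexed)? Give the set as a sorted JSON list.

CNF form of G:
  S -> T0 A | b
  A -> T0 A | b
  T0 -> c

CYK fill — only the sub-triangle for w[1..2]:
  [1..1]={T0}  "c"  orig:{}
  [2..2]={A,S}  "b"
  [1..2]={A,S}  "cb"

Original NTs in T[1,2] deriving "cb": ["A", "S"]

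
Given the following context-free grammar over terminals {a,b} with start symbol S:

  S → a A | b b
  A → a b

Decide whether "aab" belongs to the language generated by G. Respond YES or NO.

Convert to CNF:
  S -> T0 A | T1 T1
  A -> T0 T1
  T0 -> a
  T1 -> b

CYK fill:
  cell(0,0) a: {T0}  orig:{}
  cell(1,1) a: {T0}  orig:{}
  cell(2,2) b: {T1}  orig:{}
  cell(0,1) aa: ∅
  cell(1,2) ab: {A}
  cell(0,2) aab: {S}

S ∈ T[0,2] ⇒ YES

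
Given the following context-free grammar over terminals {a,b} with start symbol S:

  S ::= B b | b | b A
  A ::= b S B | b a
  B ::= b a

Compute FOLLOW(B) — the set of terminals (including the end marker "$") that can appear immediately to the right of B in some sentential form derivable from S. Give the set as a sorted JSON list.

FIRST iteration:
round 1:
  A via A→b S B: +{b}
  B via B→b a: +{b}
  S via S→B b: +{b}
  FIRST[S]={b}  FIRST[A]={b}  FIRST[B]={b}
round 2: done
  FIRST[S]={b}  FIRST[A]={b}  FIRST[B]={b}

FOLLOW sets:
seed FOLLOW(S) with $
round 1:
  A→b S B: FOLLOW(S) ⊇ FIRST(B) = {b}; new: +{b}
  S→B b: FOLLOW(B) ⊇ FIRST(b) = {b}; new: +{b}
  S→b A: FOLLOW(A) ⊇ FOLLOW(S) ⊇ {$,b}; new: +{$,b}
  FOLLOW[S]={$,b}  FOLLOW[A]={$,b}  FOLLOW[B]={b}
round 2:
  A→b S B: FOLLOW(B) ⊇ FOLLOW(A) ⊇ {$,b}; new: +{$}
  FOLLOW[S]={$,b}  FOLLOW[A]={$,b}  FOLLOW[B]={$,b}
round 3: done
  FOLLOW[S]={$,b}  FOLLOW[A]={$,b}  FOLLOW[B]={$,b}

FOLLOW(B) = ["$", "b"]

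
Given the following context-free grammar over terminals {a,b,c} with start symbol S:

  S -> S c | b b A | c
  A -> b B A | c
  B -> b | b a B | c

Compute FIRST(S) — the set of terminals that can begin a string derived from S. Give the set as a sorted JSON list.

FIRST iteration:
round 1:
  A via A→b B A: +{b}
  A via A→c: +{c}
  B via B→b: +{b}
  B via B→c: +{c}
  S via S→b b A: +{b}
  S via S→c: +{c}
  FIRST[S]={b,c}  FIRST[A]={b,c}  FIRST[B]={b,c}
round 2: — fixpoint
  FIRST[S]={b,c}  FIRST[A]={b,c}  FIRST[B]={b,c}

FIRST(S) = ["b", "c"]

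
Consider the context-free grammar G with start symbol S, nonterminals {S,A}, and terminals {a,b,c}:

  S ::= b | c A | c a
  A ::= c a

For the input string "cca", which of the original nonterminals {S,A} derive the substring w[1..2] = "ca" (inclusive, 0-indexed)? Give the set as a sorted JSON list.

CNF form of G:
  S -> T0 A | T0 T1 | b
  A -> T0 T1
  T0 -> c
  T1 -> a

CYK table (by increasing span) (cells [i..j] with 1 ≤ i ≤ j ≤ 2 only):
  T[1,1] 'c' = {T0}  orig:{}
  T[2,2] 'a' = {T1}  orig:{}
  T[1,2] 'ca' = {A,S}

Original NTs in T[1,2] deriving "ca": ["A", "S"]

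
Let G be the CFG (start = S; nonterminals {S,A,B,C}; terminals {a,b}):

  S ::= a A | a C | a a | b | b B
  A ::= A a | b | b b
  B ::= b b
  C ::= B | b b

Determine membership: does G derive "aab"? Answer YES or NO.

Convert to CNF:
  S -> T0 A | T0 C | T0 T0 | T1 B | b
  A -> A T0 | T1 T1 | b
  B -> T1 T1
  C -> T1 T1
  T0 -> a
  T1 -> b

CYK fill:
  T[0,0] 'a' = {T0}  orig:{}
  T[1,1] 'a' = {T0}  orig:{}
  T[2,2] 'b' = {A,S,T1}  orig:{A,S}
  T[0,1] 'aa' = {S}
  T[1,2] 'ab' = {S}
  T[0,2] 'aab' = ∅

S ∉ T[0,2] ⇒ NO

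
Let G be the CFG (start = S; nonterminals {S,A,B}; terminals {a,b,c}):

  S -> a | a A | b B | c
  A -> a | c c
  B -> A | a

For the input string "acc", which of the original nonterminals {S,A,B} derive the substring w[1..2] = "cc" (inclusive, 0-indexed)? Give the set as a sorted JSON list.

CNF form of G:
  S -> T1 A | T2 B | a | c
  A -> T0 T0 | a
  B -> T0 T0 | a
  T0 -> c
  T1 -> a
  T2 -> b

CYK fill (cells [i..j] with 1 ≤ i ≤ j ≤ 2 only):
  T[1,1] 'c' = {S,T0}  orig:{S}
  T[2,2] 'c' = {S,T0}  orig:{S}
  T[1,2] 'cc' = {A,B}

Original NTs in T[1,2] deriving "cc": ["A", "B"]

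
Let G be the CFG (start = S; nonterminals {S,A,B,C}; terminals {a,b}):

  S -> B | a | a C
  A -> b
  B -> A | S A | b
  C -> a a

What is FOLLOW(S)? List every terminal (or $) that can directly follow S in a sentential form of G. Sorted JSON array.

FIRST iteration:
pass 1:
  A via A→b: +{b}
  B via B→A: +{b}
  C via C→a a: +{a}
  S via S→B: +{b}
  S via S→a: +{a}
  FIRST(S)={a,b}  FIRST(A)={b}  FIRST(B)={b}  FIRST(C)={a}
pass 2:
  B via B→S A: +{a}
  FIRST(S)={a,b}  FIRST(A)={b}  FIRST(B)={a,b}  FIRST(C)={a}
pass 3: (no change)
  FIRST(S)={a,b}  FIRST(A)={b}  FIRST(B)={a,b}  FIRST(C)={a}

Compute FOLLOW by fixpoint:
FOLLOW(S) := {$}
pass 1:
  B→S A: FOLLOW(S) ⊇ FIRST(A) = {b}; new: +{b}
  S→B: FOLLOW(B) ⊇ FOLLOW(S) ⊇ {$,b}; new: +{$,b}
  S→a C: FOLLOW(C) ⊇ FOLLOW(S) ⊇ {$,b}; new: +{$,b}
  FOLLOW(S)={$,b}  FOLLOW(A)={}  FOLLOW(B)={$,b}  FOLLOW(C)={$,b}
pass 2:
  B→A: FOLLOW(A) ⊇ FOLLOW(B) ⊇ {$,b}; new: +{$,b}
  FOLLOW(S)={$,b}  FOLLOW(A)={$,b}  FOLLOW(B)={$,b}  FOLLOW(C)={$,b}
pass 3: done
  FOLLOW(S)={$,b}  FOLLOW(A)={$,b}  FOLLOW(B)={$,b}  FOLLOW(C)={$,b}

FOLLOW(S) = ["$", "b"]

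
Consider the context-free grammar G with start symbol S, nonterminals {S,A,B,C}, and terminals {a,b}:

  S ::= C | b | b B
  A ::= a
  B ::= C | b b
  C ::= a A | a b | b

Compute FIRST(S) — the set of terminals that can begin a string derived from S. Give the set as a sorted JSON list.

Compute FIRST by fixpoint:
pass 1:
  A via A→a: +{a}
  B via B→b b: +{b}
  C via C→a A: +{a}
  C via C→b: +{b}
  S via S→C: +{a,b}
  FIRST(S)={a,b}  FIRST(A)={a}  FIRST(B)={b}  FIRST(C)={a,b}
pass 2:
  B via B→C: +{a}
  FIRST(S)={a,b}  FIRST(A)={a}  FIRST(B)={a,b}  FIRST(C)={a,b}
pass 3: (stable)
  FIRST(S)={a,b}  FIRST(A)={a}  FIRST(B)={a,b}  FIRST(C)={a,b}

FIRST(S) = ["a", "b"]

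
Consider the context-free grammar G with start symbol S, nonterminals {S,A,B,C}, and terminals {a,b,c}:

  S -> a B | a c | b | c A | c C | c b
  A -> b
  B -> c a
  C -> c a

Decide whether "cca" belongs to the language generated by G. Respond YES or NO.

CNF form of G:
  S -> T0 A | T0 C | T0 T2 | T1 B | T1 T0 | b
  A -> b
  B -> T0 T1
  C -> T0 T1
  T0 -> c
  T1 -> a
  T2 -> b

Fill CYK table bottom-up:
  [0..0]={T0}  "c"  orig:{}
  [1..1]={T0}  "c"  orig:{}
  [2..2]={T1}  "a"  orig:{}
  [0..1]=∅  "cc"
  [1..2]={B,C}  "ca"
  [0..2]={S}  "cca"

S ∈ T[0,2] ⇒ YES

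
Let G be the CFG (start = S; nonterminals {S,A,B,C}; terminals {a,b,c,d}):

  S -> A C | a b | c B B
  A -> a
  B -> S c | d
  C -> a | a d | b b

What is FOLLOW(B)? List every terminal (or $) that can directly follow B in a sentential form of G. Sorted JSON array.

FIRST sets, iterate to fixpoint:
[1]
  A via A→a: +{a}
  B via B→d: +{d}
  C via C→a: +{a}
  C via C→b b: +{b}
  S via S→A C: +{a}
  S via S→c B B: +{c}
  FIRST[S]={a,c}  FIRST[A]={a}  FIRST[B]={d}  FIRST[C]={a,b}
[2]
  B via B→S c: +{a,c}
  FIRST[S]={a,c}  FIRST[A]={a}  FIRST[B]={a,c,d}  FIRST[C]={a,b}
[3] (stable)
  FIRST[S]={a,c}  FIRST[A]={a}  FIRST[B]={a,c,d}  FIRST[C]={a,b}

FOLLOW iteration:
initialize: $ ∈ FOLLOW(S)
round 1:
  B→S c: FOLLOW(S) ⊇ FIRST(c) = {c}; new: +{c}
  S→A C: FOLLOW(A) ⊇ FIRST(C) = {a,b}; new: +{a,b}
  S→A C: FOLLOW(C) ⊇ FOLLOW(S) ⊇ {$,c}; new: +{$,c}
  S→c B B: FOLLOW(B) ⊇ FIRST(B) = {a,c,d}; new: +{a,c,d}
  S→c B B: FOLLOW(B) ⊇ FOLLOW(S) ⊇ {$,c}; new: +{$}
  S: {$,c}  A: {a,b}  B: {$,a,c,d}  C: {$,c}
round 2: done
  S: {$,c}  A: {a,b}  B: {$,a,c,d}  C: {$,c}

FOLLOW(B) = ["$", "a", "c", "d"]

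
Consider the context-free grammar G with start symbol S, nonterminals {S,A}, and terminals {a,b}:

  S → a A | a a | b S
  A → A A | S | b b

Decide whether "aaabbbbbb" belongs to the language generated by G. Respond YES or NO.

CNF form of G:
  S -> T0 A | T0 T0 | T1 S
  A -> A A | T0 A | T0 T0 | T1 S | T1 T1
  T0 -> a
  T1 -> b

CYK fill:
  T[0,0] 'a' = {T0}  orig:{}
  T[1,1] 'a' = {T0}  orig:{}
  T[2,2] 'a' = {T0}  orig:{}
  T[3,3] 'b' = {T1}  orig:{}
  T[4,4] 'b' = {T1}  orig:{}
  T[5,5] 'b' = {T1}  orig:{}
  T[6,6] 'b' = {T1}  orig:{}
  T[7,7] 'b' = {T1}  orig:{}
  T[8,8] 'b' = {T1}  orig:{}
  T[0,1] 'aa' = {A,S}
  T[1,2] 'aa' = {A,S}
  T[2,3] 'ab' = ∅
  T[3,4] 'bb' = {A}
  T[4,5] 'bb' = {A}
  T[5,6] 'bb' = {A}
  T[6,7] 'bb' = {A}
  T[7,8] 'bb' = {A}
  T[0,2] 'aaa' = {A,S}
  T[1,3] 'aab' = ∅
  T[2,4] 'abb' = {A,S}
  T[3,5] 'bbb' = ∅
  T[4,6] 'bbb' = ∅
  T[5,7] 'bbb' = ∅
  T[6,8] 'bbb' = ∅
  T[0,3] 'aaab' = ∅
  T[1,4] 'aabb' = {A,S}
  T[2,5] 'abbb' = ∅
  T[3,6] 'bbbb' = {A}
  T[4,7] 'bbbb' = {A}
  T[5,8] 'bbbb' = {A}
  T[0,4] 'aaabb' = {A,S}
  T[1,5] 'aabbb' = ∅
  T[2,6] 'abbbb' = {A,S}
  T[3,7] 'bbbbb' = ∅
  T[4,8] 'bbbbb' = ∅
  T[0,5] 'aaabbb' = ∅
  T[1,6] 'aabbbb' = {A,S}
  T[2,7] 'abbbbb' = ∅
  T[3,8] 'bbbbbb' = {A}
  T[0,6] 'aaabbbb' = {A,S}
  T[1,7] 'aabbbbb' = ∅
  T[2,8] 'abbbbbb' = {A,S}
  T[0,7] 'aaabbbbb' = ∅
  T[1,8] 'aabbbbbb' = {A,S}
  T[0,8] 'aaabbbbbb' = {A,S}

S ∈ T[0,8] ⇒ YES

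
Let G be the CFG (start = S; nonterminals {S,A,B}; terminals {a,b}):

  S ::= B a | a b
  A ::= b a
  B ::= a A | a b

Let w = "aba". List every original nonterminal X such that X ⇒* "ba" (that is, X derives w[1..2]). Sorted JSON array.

Convert to CNF:
  S -> B T1 | T1 T0
  A -> T0 T1
  B -> T1 A | T1 T0
  T0 -> b
  T1 -> a

Fill CYK table bottom-up (cells [i..j] with 1 ≤ i ≤ j ≤ 2 only):
  T[1,1] 'b' = {T0}  orig:{}
  T[2,2] 'a' = {T1}  orig:{}
  T[1,2] 'ba' = {A}

Original NTs in T[1,2] deriving "ba": ["A"]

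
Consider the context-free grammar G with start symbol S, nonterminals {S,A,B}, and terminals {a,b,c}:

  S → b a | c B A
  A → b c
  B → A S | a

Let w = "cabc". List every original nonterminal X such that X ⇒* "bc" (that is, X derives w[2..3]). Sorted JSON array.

CNF form of G:
  S -> T0 T2 | T1 X3
  A -> T0 T1
  B -> A S | a
  T0 -> b
  T1 -> c
  T2 -> a
  X3 -> B A

CYK table (by increasing span), restricted to cells inside w[2..3]:
  T[2,2] 'b' = {T0}  orig:{}
  T[3,3] 'c' = {T1}  orig:{}
  T[2,3] 'bc' = {A}

Original NTs in T[2,3] deriving "bc": ["A"]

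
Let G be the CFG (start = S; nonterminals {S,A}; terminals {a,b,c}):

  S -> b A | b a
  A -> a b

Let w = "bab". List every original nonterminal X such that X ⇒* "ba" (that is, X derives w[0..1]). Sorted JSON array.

CNF form of G:
  S -> T1 A | T1 T0
  A -> T0 T1
  T0 -> a
  T1 -> b

CYK fill, restricted to cells inside w[0..1]:
  T[0,0] 'b' = {T1}  orig:{}
  T[1,1] 'a' = {T0}  orig:{}
  T[0,1] 'ba' = {S}

Original NTs in T[0,1] deriving "ba": ["S"]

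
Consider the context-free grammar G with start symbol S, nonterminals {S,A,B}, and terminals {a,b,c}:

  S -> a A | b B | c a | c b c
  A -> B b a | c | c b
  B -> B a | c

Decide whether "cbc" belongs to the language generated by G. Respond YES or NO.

Convert to CNF:
  S -> T0 B | T1 A | T2 T1 | T2 X4
  A -> B X3 | T2 T0 | c
  B -> B T1 | c
  T0 -> b
  T1 -> a
  T2 -> c
  X3 -> T0 T1
  X4 -> T0 T2

CYK table (by increasing span):
  T[0,0] 'c' = {A,B,T2}  orig:{A,B}
  T[1,1] 'b' = {T0}  orig:{}
  T[2,2] 'c' = {A,B,T2}  orig:{A,B}
  T[0,1] 'cb' = {A}
  T[1,2] 'bc' = {S,X4}  orig:{S}
  T[0,2] 'cbc' = {S}

S ∈ T[0,2] ⇒ YES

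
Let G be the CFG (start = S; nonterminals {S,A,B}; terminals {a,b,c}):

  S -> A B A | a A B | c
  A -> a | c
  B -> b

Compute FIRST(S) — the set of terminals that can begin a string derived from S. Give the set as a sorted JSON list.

Compute FIRST by fixpoint:
round 1:
  A via A→a: +{a}
  A via A→c: +{c}
  B via B→b: +{b}
  S via S→A B A: +{a,c}
  FIRST[S]={a,c}  FIRST[A]={a,c}  FIRST[B]={b}
round 2: (no change)
  FIRST[S]={a,c}  FIRST[A]={a,c}  FIRST[B]={b}

FIRST(S) = ["a", "c"]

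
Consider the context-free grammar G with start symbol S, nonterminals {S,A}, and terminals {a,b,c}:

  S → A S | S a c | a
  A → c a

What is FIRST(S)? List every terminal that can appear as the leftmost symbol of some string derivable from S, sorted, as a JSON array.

FIRST iteration:
round 1:
  A via A→c a: +{c}
  S via S→A S: +{c}
  S via S→a: +{a}
  S: {a,c}  A: {c}
round 2: (no change)
  S: {a,c}  A: {c}

FIRST(S) = ["a", "c"]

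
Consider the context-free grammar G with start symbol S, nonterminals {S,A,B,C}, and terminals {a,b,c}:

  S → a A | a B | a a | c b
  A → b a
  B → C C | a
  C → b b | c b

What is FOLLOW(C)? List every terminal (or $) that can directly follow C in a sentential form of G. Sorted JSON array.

FIRST sets, iterate to fixpoint:
round 1:
  A via A→b a: +{b}
  B via B→a: +{a}
  C via C→b b: +{b}
  C via C→c b: +{c}
  S via S→a A: +{a}
  S via S→c b: +{c}
  FIRST[S]={a,c}  FIRST[A]={b}  FIRST[B]={a}  FIRST[C]={b,c}
round 2:
  B via B→C C: +{b,c}
  FIRST[S]={a,c}  FIRST[A]={b}  FIRST[B]={a,b,c}  FIRST[C]={b,c}
round 3: (stable)
  FIRST[S]={a,c}  FIRST[A]={b}  FIRST[B]={a,b,c}  FIRST[C]={b,c}

FOLLOW iteration:
initialize: $ ∈ FOLLOW(S)
iter 1:
  B→C C: FOLLOW(C) ⊇ FIRST(C) = {b,c}; new: +{b,c}
  S→a A: FOLLOW(A) ⊇ FOLLOW(S) ⊇ {$}; new: +{$}
  S→a B: FOLLOW(B) ⊇ FOLLOW(S) ⊇ {$}; new: +{$}
  FOLLOW[S]={$}  FOLLOW[A]={$}  FOLLOW[B]={$}  FOLLOW[C]={b,c}
iter 2:
  B→C C: FOLLOW(C) ⊇ FOLLOW(B) ⊇ {$}; new: +{$}
  FOLLOW[S]={$}  FOLLOW[A]={$}  FOLLOW[B]={$}  FOLLOW[C]={$,b,c}
iter 3: done
  FOLLOW[S]={$}  FOLLOW[A]={$}  FOLLOW[B]={$}  FOLLOW[C]={$,b,c}

FOLLOW(C) = ["$", "b", "c"]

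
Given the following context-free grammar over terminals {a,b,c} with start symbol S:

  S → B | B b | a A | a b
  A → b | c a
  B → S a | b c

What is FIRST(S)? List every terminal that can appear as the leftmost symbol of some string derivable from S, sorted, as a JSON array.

Compute FIRST by fixpoint:
pass 1:
  A via A→b: +{b}
  A via A→c a: +{c}
  B via B→b c: +{b}
  S via S→B: +{b}
  S via S→a A: +{a}
  FIRST[S]={a,b}  FIRST[A]={b,c}  FIRST[B]={b}
pass 2:
  B via B→S a: +{a}
  FIRST[S]={a,b}  FIRST[A]={b,c}  FIRST[B]={a,b}
pass 3: (no change)
  FIRST[S]={a,b}  FIRST[A]={b,c}  FIRST[B]={a,b}

FIRST(S) = ["a", "b"]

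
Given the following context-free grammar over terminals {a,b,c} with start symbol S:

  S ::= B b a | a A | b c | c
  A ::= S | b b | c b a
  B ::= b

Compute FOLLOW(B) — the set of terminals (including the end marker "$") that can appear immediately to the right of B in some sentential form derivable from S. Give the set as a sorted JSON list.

Compute FIRST by fixpoint:
[1]
  A via A→b b: +{b}
  A via A→c b a: +{c}
  B via B→b: +{b}
  S via S→B b a: +{b}
  S via S→a A: +{a}
  S via S→c: +{c}
  FIRST[S]={a,b,c}  FIRST[A]={b,c}  FIRST[B]={b}
[2]
  A via A→S: +{a}
  FIRST[S]={a,b,c}  FIRST[A]={a,b,c}  FIRST[B]={b}
[3] (no change)
  FIRST[S]={a,b,c}  FIRST[A]={a,b,c}  FIRST[B]={b}

FOLLOW iteration:
FOLLOW(S) := {$}
[1]
  S→B b a: FOLLOW(B) ⊇ FIRST(b) = {b}; new: +{b}
  S→a A: FOLLOW(A) ⊇ FOLLOW(S) ⊇ {$}; new: +{$}
  FOLLOW[S]={$}  FOLLOW[A]={$}  FOLLOW[B]={b}
[2] (stable)
  FOLLOW[S]={$}  FOLLOW[A]={$}  FOLLOW[B]={b}

FOLLOW(B) = ["b"]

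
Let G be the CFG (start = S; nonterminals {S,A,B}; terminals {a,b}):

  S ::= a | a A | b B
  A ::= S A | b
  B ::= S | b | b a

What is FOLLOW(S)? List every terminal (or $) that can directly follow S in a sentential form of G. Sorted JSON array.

Compute FIRST by fixpoint:
pass 1:
  A via A→b: +{b}
  B via B→b: +{b}
  S via S→a: +{a}
  S via S→b B: +{b}
  S: {a,b}  A: {b}  B: {b}
pass 2:
  A via A→S A: +{a}
  B via B→S: +{a}
  S: {a,b}  A: {a,b}  B: {a,b}
pass 3: — fixpoint
  S: {a,b}  A: {a,b}  B: {a,b}

FOLLOW sets:
FOLLOW(S) := {$}
[1]
  A→S A: FOLLOW(S) ⊇ FIRST(A) = {a,b}; new: +{a,b}
  S→a A: FOLLOW(A) ⊇ FOLLOW(S) ⊇ {$,a,b}; new: +{$,a,b}
  S→b B: FOLLOW(B) ⊇ FOLLOW(S) ⊇ {$,a,b}; new: +{$,a,b}
  S: {$,a,b}  A: {$,a,b}  B: {$,a,b}
[2] done
  S: {$,a,b}  A: {$,a,b}  B: {$,a,b}

FOLLOW(S) = ["$", "a", "b"]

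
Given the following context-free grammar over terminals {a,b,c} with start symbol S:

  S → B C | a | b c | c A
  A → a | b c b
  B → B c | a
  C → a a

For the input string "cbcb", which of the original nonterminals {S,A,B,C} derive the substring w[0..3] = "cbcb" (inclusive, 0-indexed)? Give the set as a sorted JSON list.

Convert to CNF:
  S -> B C | T0 T1 | T1 A | a
  A -> T0 X3 | a
  B -> B T1 | a
  C -> T2 T2
  T0 -> b
  T1 -> c
  T2 -> a
  X3 -> T1 T0

CYK table (by increasing span) — only the sub-triangle for w[0..3]:
  T[0,0] 'c' = {T1}  orig:{}
  T[1,1] 'b' = {T0}  orig:{}
  T[2,2] 'c' = {T1}  orig:{}
  T[3,3] 'b' = {T0}  orig:{}
  T[0,1] 'cb' = {X3}  orig:{}
  T[1,2] 'bc' = {S}
  T[2,3] 'cb' = {X3}  orig:{}
  T[0,2] 'cbc' = ∅
  T[1,3] 'bcb' = {A}
  T[0,3] 'cbcb' = {S}

Original NTs in T[0,3] deriving "cbcb": ["S"]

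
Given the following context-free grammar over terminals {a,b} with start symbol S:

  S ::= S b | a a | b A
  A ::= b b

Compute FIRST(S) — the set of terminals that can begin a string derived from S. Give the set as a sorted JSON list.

FIRST sets, iterate to fixpoint:
round 1:
  A via A→b b: +{b}
  S via S→a a: +{a}
  S via S→b A: +{b}
  FIRST[S]={a,b}  FIRST[A]={b}
round 2: (no change)
  FIRST[S]={a,b}  FIRST[A]={b}

FIRST(S) = ["a", "b"]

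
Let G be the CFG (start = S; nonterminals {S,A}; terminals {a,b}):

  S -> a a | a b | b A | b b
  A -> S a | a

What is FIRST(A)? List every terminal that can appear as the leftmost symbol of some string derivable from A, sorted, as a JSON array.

FIRST iteration:
pass 1:
  A via A→a: +{a}
  S via S→a a: +{a}
  S via S→b A: +{b}
  FIRST[S]={a,b}  FIRST[A]={a}
pass 2:
  A via A→S a: +{b}
  FIRST[S]={a,b}  FIRST[A]={a,b}
pass 3: (no change)
  FIRST[S]={a,b}  FIRST[A]={a,b}

FIRST(A) = ["a", "b"]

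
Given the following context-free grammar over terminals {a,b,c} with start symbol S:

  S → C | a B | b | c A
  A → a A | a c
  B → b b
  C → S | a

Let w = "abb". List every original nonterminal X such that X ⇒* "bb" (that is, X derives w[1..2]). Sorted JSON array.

CNF form of G:
  S -> T0 B | T1 A | a | b
  A -> T0 A | T0 T1
  B -> T2 T2
  C -> T0 B | T1 A | a | b
  T0 -> a
  T1 -> c
  T2 -> b

Fill CYK table bottom-up (cells [i..j] with 1 ≤ i ≤ j ≤ 2 only):
  [1..1]={C,S,T2}  "b"  orig:{C,S}
  [2..2]={C,S,T2}  "b"  orig:{C,S}
  [1..2]={B}  "bb"

Original NTs in T[1,2] deriving "bb": ["B"]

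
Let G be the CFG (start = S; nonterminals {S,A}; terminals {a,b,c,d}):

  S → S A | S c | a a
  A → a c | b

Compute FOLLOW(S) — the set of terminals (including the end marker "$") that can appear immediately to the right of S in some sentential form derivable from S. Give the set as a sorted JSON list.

Compute FIRST by fixpoint:
iter 1:
  A via A→a c: +{a}
  A via A→b: +{b}
  S via S→a a: +{a}
  S: {a}  A: {a,b}
iter 2: — fixpoint
  S: {a}  A: {a,b}

FOLLOW iteration:
initialize: $ ∈ FOLLOW(S)
pass 1:
  S→S A: FOLLOW(S) ⊇ FIRST(A) = {a,b}; new: +{a,b}
  S→S A: FOLLOW(A) ⊇ FOLLOW(S) ⊇ {$,a,b}; new: +{$,a,b}
  S→S c: FOLLOW(S) ⊇ FIRST(c) = {c}; new: +{c}
  S: {$,a,b,c}  A: {$,a,b}
pass 2:
  S→S A: FOLLOW(A) ⊇ FOLLOW(S) ⊇ {$,a,b,c}; new: +{c}
  S: {$,a,b,c}  A: {$,a,b,c}
pass 3: (no change)
  S: {$,a,b,c}  A: {$,a,b,c}

FOLLOW(S) = ["$", "a", "b", "c"]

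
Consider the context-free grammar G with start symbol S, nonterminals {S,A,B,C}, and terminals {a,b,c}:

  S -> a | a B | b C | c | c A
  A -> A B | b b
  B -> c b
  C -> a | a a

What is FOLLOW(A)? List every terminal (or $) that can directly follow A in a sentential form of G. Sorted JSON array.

FIRST sets, iterate to fixpoint:
pass 1:
  A via A→b b: +{b}
  B via B→c b: +{c}
  C via C→a: +{a}
  S via S→a: +{a}
  S via S→b C: +{b}
  S via S→c: +{c}
  FIRST[S]={a,b,c}  FIRST[A]={b}  FIRST[B]={c}  FIRST[C]={a}
pass 2: (no change)
  FIRST[S]={a,b,c}  FIRST[A]={b}  FIRST[B]={c}  FIRST[C]={a}

FOLLOW iteration:
seed FOLLOW(S) with $
iter 1:
  A→A B: FOLLOW(A) ⊇ FIRST(B) = {c}; new: +{c}
  A→A B: FOLLOW(B) ⊇ FOLLOW(A) ⊇ {c}; new: +{c}
  S→a B: FOLLOW(B) ⊇ FOLLOW(S) ⊇ {$}; new: +{$}
  S→b C: FOLLOW(C) ⊇ FOLLOW(S) ⊇ {$}; new: +{$}
  S→c A: FOLLOW(A) ⊇ FOLLOW(S) ⊇ {$}; new: +{$}
  FOLLOW[S]={$}  FOLLOW[A]={$,c}  FOLLOW[B]={$,c}  FOLLOW[C]={$}
iter 2: done
  FOLLOW[S]={$}  FOLLOW[A]={$,c}  FOLLOW[B]={$,c}  FOLLOW[C]={$}

FOLLOW(A) = ["$", "c"]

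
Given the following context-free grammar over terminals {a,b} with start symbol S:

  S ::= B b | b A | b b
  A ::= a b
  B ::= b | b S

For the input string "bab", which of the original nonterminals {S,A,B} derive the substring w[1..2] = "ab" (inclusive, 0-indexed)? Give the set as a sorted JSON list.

CNF form of G:
  S -> B T1 | T1 A | T1 T1
  A -> T0 T1
  B -> T1 S | b
  T0 -> a
  T1 -> b

CYK fill, restricted to cells inside w[1..2]:
  [1..1]={T0}  "a"  orig:{}
  [2..2]={B,T1}  "b"  orig:{B}
  [1..2]={A}  "ab"

Original NTs in T[1,2] deriving "ab": ["A"]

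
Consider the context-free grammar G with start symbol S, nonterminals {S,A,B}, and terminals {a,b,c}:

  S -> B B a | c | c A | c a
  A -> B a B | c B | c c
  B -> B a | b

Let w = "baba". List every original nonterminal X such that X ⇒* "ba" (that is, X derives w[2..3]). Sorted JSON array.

Convert to CNF:
  S -> B X3 | T1 A | T1 T0 | c
  A -> B X2 | T1 B | T1 T1
  B -> B T0 | b
  T0 -> a
  T1 -> c
  X2 -> T0 B
  X3 -> B T0

CYK fill, restricted to cells inside w[2..3]:
  T[2,2] 'b' = {B}
  T[3,3] 'a' = {T0}  orig:{}
  T[2,3] 'ba' = {B,X3}  orig:{B}

Original NTs in T[2,3] deriving "ba": ["B"]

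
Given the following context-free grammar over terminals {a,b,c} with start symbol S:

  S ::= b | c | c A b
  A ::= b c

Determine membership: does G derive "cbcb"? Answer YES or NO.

CNF form of G:
  S -> T1 X2 | b | c
  A -> T0 T1
  T0 -> b
  T1 -> c
  X2 -> A T0

CYK fill:
  [0..0]={S,T1}  "c"  orig:{S}
  [1..1]={S,T0}  "b"  orig:{S}
  [2..2]={S,T1}  "c"  orig:{S}
  [3..3]={S,T0}  "b"  orig:{S}
  [0..1]=∅  "cb"
  [1..2]={A}  "bc"
  [2..3]=∅  "cb"
  [0..2]=∅  "cbc"
  [1..3]={X2}  "bcb"  orig:{}
  [0..3]={S}  "cbcb"

S ∈ T[0,3] ⇒ YES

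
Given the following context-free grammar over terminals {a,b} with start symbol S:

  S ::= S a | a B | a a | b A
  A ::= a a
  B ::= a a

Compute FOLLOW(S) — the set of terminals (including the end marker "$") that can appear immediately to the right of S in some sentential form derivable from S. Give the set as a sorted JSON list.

Compute FIRST by fixpoint:
round 1:
  A via A→a a: +{a}
  B via B→a a: +{a}
  S via S→a B: +{a}
  S via S→b A: +{b}
  FIRST(S)={a,b}  FIRST(A)={a}  FIRST(B)={a}
round 2: — fixpoint
  FIRST(S)={a,b}  FIRST(A)={a}  FIRST(B)={a}

FOLLOW sets:
seed FOLLOW(S) with $
round 1:
  S→S a: FOLLOW(S) ⊇ FIRST(a) = {a}; new: +{a}
  S→a B: FOLLOW(B) ⊇ FOLLOW(S) ⊇ {$,a}; new: +{$,a}
  S→b A: FOLLOW(A) ⊇ FOLLOW(S) ⊇ {$,a}; new: +{$,a}
  S: {$,a}  A: {$,a}  B: {$,a}
round 2: (no change)
  S: {$,a}  A: {$,a}  B: {$,a}

FOLLOW(S) = ["$", "a"]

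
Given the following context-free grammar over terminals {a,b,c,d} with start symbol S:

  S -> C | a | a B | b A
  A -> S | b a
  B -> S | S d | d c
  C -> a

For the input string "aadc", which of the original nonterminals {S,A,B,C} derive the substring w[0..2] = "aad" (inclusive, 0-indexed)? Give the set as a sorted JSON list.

CNF form of G:
  S -> T0 B | T1 A | a
  A -> T0 B | T1 A | T1 T0 | a
  B -> S T2 | T0 B | T1 A | T2 T3 | a
  C -> a
  T0 -> a
  T1 -> b
  T2 -> d
  T3 -> c

CYK table (by increasing span), restricted to cells inside w[0..2]:
  T[0,0] 'a' = {A,B,C,S,T0}  orig:{A,B,C,S}
  T[1,1] 'a' = {A,B,C,S,T0}  orig:{A,B,C,S}
  T[2,2] 'd' = {T2}  orig:{}
  T[0,1] 'aa' = {A,B,S}
  T[1,2] 'ad' = {B}
  T[0,2] 'aad' = {A,B,S}

Original NTs in T[0,2] deriving "aad": ["A", "B", "S"]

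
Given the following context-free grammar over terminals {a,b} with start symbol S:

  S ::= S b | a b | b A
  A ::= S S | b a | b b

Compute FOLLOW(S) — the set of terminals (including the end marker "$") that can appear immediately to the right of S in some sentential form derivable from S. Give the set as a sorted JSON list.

Compute FIRST by fixpoint:
[1]
  A via A→b a: +{b}
  S via S→a b: +{a}
  S via S→b A: +{b}
  S: {a,b}  A: {b}
[2]
  A via A→S S: +{a}
  S: {a,b}  A: {a,b}
[3] — fixpoint
  S: {a,b}  A: {a,b}

FOLLOW sets:
FOLLOW(S) := {$}
iter 1:
  A→S S: FOLLOW(S) ⊇ FIRST(S) = {a,b}; new: +{a,b}
  S→b A: FOLLOW(A) ⊇ FOLLOW(S) ⊇ {$,a,b}; new: +{$,a,b}
  S: {$,a,b}  A: {$,a,b}
iter 2: — fixpoint
  S: {$,a,b}  A: {$,a,b}

FOLLOW(S) = ["$", "a", "b"]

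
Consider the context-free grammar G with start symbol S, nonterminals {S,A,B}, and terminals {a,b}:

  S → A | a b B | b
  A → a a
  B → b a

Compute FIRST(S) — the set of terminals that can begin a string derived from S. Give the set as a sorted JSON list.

FIRST sets, iterate to fixpoint:
round 1:
  A via A→a a: +{a}
  B via B→b a: +{b}
  S via S→A: +{a}
  S via S→b: +{b}
  FIRST[S]={a,b}  FIRST[A]={a}  FIRST[B]={b}
round 2: (no change)
  FIRST[S]={a,b}  FIRST[A]={a}  FIRST[B]={b}

FIRST(S) = ["a", "b"]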